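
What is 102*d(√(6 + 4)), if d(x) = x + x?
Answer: 204*√10 ≈ 645.10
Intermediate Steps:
d(x) = 2*x
102*d(√(6 + 4)) = 102*(2*√(6 + 4)) = 102*(2*√10) = 204*√10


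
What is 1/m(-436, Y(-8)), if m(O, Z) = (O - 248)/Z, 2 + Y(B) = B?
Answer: 5/342 ≈ 0.014620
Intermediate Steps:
Y(B) = -2 + B
m(O, Z) = (-248 + O)/Z
1/m(-436, Y(-8)) = 1/((-248 - 436)/(-2 - 8)) = 1/(-684/(-10)) = 1/(-1/10*(-684)) = 1/(342/5) = 5/342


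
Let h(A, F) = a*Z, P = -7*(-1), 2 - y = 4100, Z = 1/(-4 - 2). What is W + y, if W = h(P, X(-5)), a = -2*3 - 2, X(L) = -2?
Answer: -12290/3 ≈ -4096.7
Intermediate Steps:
Z = -1/6 (Z = 1/(-6) = -1/6 ≈ -0.16667)
y = -4098 (y = 2 - 1*4100 = 2 - 4100 = -4098)
a = -8 (a = -6 - 2 = -8)
P = 7
h(A, F) = 4/3 (h(A, F) = -8*(-1/6) = 4/3)
W = 4/3 ≈ 1.3333
W + y = 4/3 - 4098 = -12290/3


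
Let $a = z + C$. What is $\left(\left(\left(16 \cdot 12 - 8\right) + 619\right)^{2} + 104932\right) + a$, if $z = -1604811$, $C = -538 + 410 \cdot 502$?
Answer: $-649788$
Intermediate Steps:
$C = 205282$ ($C = -538 + 205820 = 205282$)
$a = -1399529$ ($a = -1604811 + 205282 = -1399529$)
$\left(\left(\left(16 \cdot 12 - 8\right) + 619\right)^{2} + 104932\right) + a = \left(\left(\left(16 \cdot 12 - 8\right) + 619\right)^{2} + 104932\right) - 1399529 = \left(\left(\left(192 - 8\right) + 619\right)^{2} + 104932\right) - 1399529 = \left(\left(184 + 619\right)^{2} + 104932\right) - 1399529 = \left(803^{2} + 104932\right) - 1399529 = \left(644809 + 104932\right) - 1399529 = 749741 - 1399529 = -649788$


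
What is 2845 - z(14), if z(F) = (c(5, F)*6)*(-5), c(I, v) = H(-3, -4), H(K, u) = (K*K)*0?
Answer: 2845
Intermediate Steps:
H(K, u) = 0 (H(K, u) = K**2*0 = 0)
c(I, v) = 0
z(F) = 0 (z(F) = (0*6)*(-5) = 0*(-5) = 0)
2845 - z(14) = 2845 - 1*0 = 2845 + 0 = 2845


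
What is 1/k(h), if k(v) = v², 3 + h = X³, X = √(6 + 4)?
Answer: (3 - 10*√10)⁻² ≈ 0.0012206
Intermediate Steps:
X = √10 ≈ 3.1623
h = -3 + 10*√10 (h = -3 + (√10)³ = -3 + 10*√10 ≈ 28.623)
1/k(h) = 1/((-3 + 10*√10)²) = (-3 + 10*√10)⁻²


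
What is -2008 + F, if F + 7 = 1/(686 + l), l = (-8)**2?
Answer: -1511249/750 ≈ -2015.0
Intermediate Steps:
l = 64
F = -5249/750 (F = -7 + 1/(686 + 64) = -7 + 1/750 = -5249/750 ≈ -6.9987)
-2008 + F = -2008 - 5249/750 = -1511249/750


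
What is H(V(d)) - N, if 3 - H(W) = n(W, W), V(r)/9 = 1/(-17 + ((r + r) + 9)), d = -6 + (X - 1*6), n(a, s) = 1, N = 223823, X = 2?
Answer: -223821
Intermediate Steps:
d = -10 (d = -6 + (2 - 1*6) = -6 + (2 - 6) = -6 - 4 = -10)
V(r) = 9/(-8 + 2*r) (V(r) = 9/(-17 + ((r + r) + 9)) = 9/(-17 + (2*r + 9)) = 9/(-17 + (9 + 2*r)) = 9/(-8 + 2*r))
H(W) = 2 (H(W) = 3 - 1*1 = 3 - 1 = 2)
H(V(d)) - N = 2 - 1*223823 = 2 - 223823 = -223821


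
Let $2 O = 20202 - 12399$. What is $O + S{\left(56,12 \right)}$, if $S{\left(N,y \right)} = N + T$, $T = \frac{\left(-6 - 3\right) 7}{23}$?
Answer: $\frac{181919}{46} \approx 3954.8$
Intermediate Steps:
$O = \frac{7803}{2}$ ($O = \frac{20202 - 12399}{2} = \frac{1}{2} \cdot 7803 = \frac{7803}{2} \approx 3901.5$)
$T = - \frac{63}{23}$ ($T = \left(-9\right) 7 \cdot \frac{1}{23} = \left(-63\right) \frac{1}{23} = - \frac{63}{23} \approx -2.7391$)
$S{\left(N,y \right)} = - \frac{63}{23} + N$ ($S{\left(N,y \right)} = N - \frac{63}{23} = - \frac{63}{23} + N$)
$O + S{\left(56,12 \right)} = \frac{7803}{2} + \left(- \frac{63}{23} + 56\right) = \frac{7803}{2} + \frac{1225}{23} = \frac{181919}{46}$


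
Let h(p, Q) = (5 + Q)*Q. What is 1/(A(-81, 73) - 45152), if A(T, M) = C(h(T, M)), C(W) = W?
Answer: -1/39458 ≈ -2.5343e-5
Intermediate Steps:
h(p, Q) = Q*(5 + Q)
A(T, M) = M*(5 + M)
1/(A(-81, 73) - 45152) = 1/(73*(5 + 73) - 45152) = 1/(73*78 - 45152) = 1/(5694 - 45152) = 1/(-39458) = -1/39458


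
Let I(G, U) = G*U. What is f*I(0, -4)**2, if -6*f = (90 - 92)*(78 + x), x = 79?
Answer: 0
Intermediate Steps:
f = 157/3 (f = -(90 - 92)*(78 + 79)/6 = -(-1)*157/3 = -1/6*(-314) = 157/3 ≈ 52.333)
f*I(0, -4)**2 = 157*(0*(-4))**2/3 = (157/3)*0**2 = (157/3)*0 = 0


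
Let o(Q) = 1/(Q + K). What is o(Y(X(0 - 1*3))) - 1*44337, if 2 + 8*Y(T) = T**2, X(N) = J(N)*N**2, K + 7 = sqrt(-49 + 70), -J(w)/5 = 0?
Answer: -22390301/505 - 16*sqrt(21)/505 ≈ -44337.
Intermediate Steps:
J(w) = 0 (J(w) = -5*0 = 0)
K = -7 + sqrt(21) (K = -7 + sqrt(-49 + 70) = -7 + sqrt(21) ≈ -2.4174)
X(N) = 0 (X(N) = 0*N**2 = 0)
Y(T) = -1/4 + T**2/8
o(Q) = 1/(-7 + Q + sqrt(21)) (o(Q) = 1/(Q + (-7 + sqrt(21))) = 1/(-7 + Q + sqrt(21)))
o(Y(X(0 - 1*3))) - 1*44337 = 1/(-7 + (-1/4 + (1/8)*0**2) + sqrt(21)) - 1*44337 = 1/(-7 + (-1/4 + (1/8)*0) + sqrt(21)) - 44337 = 1/(-7 + (-1/4 + 0) + sqrt(21)) - 44337 = 1/(-7 - 1/4 + sqrt(21)) - 44337 = 1/(-29/4 + sqrt(21)) - 44337 = -44337 + 1/(-29/4 + sqrt(21))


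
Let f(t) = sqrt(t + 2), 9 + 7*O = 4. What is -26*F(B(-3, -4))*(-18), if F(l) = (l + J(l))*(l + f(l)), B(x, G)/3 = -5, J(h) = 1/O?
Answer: 115128 - 38376*I*sqrt(13)/5 ≈ 1.1513e+5 - 27673.0*I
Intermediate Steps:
O = -5/7 (O = -9/7 + (1/7)*4 = -9/7 + 4/7 = -5/7 ≈ -0.71429)
J(h) = -7/5 (J(h) = 1/(-5/7) = -7/5)
B(x, G) = -15 (B(x, G) = 3*(-5) = -15)
f(t) = sqrt(2 + t)
F(l) = (-7/5 + l)*(l + sqrt(2 + l)) (F(l) = (l - 7/5)*(l + sqrt(2 + l)) = (-7/5 + l)*(l + sqrt(2 + l)))
-26*F(B(-3, -4))*(-18) = -26*((-15)**2 - 7/5*(-15) - 7*sqrt(2 - 15)/5 - 15*sqrt(2 - 15))*(-18) = -26*(225 + 21 - 7*I*sqrt(13)/5 - 15*I*sqrt(13))*(-18) = -26*(246 - 82*I*sqrt(13)/5)*(-18) = (-6396 + 2132*I*sqrt(13)/5)*(-18) = 115128 - 38376*I*sqrt(13)/5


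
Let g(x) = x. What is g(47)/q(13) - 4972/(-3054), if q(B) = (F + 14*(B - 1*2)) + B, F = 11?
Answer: 514277/271806 ≈ 1.8921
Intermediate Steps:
q(B) = -17 + 15*B (q(B) = (11 + 14*(B - 1*2)) + B = (11 + 14*(B - 2)) + B = (11 + 14*(-2 + B)) + B = (11 + (-28 + 14*B)) + B = (-17 + 14*B) + B = -17 + 15*B)
g(47)/q(13) - 4972/(-3054) = 47/(-17 + 15*13) - 4972/(-3054) = 47/(-17 + 195) - 4972*(-1/3054) = 47/178 + 2486/1527 = 514277/271806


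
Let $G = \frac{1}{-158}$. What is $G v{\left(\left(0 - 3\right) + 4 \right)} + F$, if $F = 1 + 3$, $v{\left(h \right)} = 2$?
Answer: $\frac{315}{79} \approx 3.9873$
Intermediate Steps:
$G = - \frac{1}{158} \approx -0.0063291$
$F = 4$
$G v{\left(\left(0 - 3\right) + 4 \right)} + F = \left(- \frac{1}{158}\right) 2 + 4 = - \frac{1}{79} + 4 = \frac{315}{79}$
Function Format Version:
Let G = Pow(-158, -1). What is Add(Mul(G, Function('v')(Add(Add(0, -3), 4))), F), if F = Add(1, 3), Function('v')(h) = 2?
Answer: Rational(315, 79) ≈ 3.9873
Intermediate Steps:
G = Rational(-1, 158) ≈ -0.0063291
F = 4
Add(Mul(G, Function('v')(Add(Add(0, -3), 4))), F) = Add(Mul(Rational(-1, 158), 2), 4) = Add(Rational(-1, 79), 4) = Rational(315, 79)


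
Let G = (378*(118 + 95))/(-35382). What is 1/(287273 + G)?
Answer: 5897/1694035462 ≈ 3.4810e-6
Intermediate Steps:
G = -13419/5897 (G = (378*213)*(-1/35382) = 80514*(-1/35382) = -13419/5897 ≈ -2.2756)
1/(287273 + G) = 1/(287273 - 13419/5897) = 1/(1694035462/5897) = 5897/1694035462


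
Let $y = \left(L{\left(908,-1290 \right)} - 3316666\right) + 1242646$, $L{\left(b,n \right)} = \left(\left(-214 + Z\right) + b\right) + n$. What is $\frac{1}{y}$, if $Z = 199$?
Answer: $- \frac{1}{2074417} \approx -4.8206 \cdot 10^{-7}$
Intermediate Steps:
$L{\left(b,n \right)} = -15 + b + n$ ($L{\left(b,n \right)} = \left(\left(-214 + 199\right) + b\right) + n = \left(-15 + b\right) + n = -15 + b + n$)
$y = -2074417$ ($y = \left(\left(-15 + 908 - 1290\right) - 3316666\right) + 1242646 = \left(-397 - 3316666\right) + 1242646 = -3317063 + 1242646 = -2074417$)
$\frac{1}{y} = \frac{1}{-2074417} = - \frac{1}{2074417}$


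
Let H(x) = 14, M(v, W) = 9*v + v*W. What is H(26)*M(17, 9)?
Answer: 4284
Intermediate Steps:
M(v, W) = 9*v + W*v
H(26)*M(17, 9) = 14*(17*(9 + 9)) = 14*(17*18) = 14*306 = 4284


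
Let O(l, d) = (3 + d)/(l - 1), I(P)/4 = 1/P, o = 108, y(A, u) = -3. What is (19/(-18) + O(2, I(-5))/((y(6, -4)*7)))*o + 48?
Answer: -2706/35 ≈ -77.314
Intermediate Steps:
I(P) = 4/P
O(l, d) = (3 + d)/(-1 + l)
(19/(-18) + O(2, I(-5))/((y(6, -4)*7)))*o + 48 = (19/(-18) + ((3 + 4/(-5))/(-1 + 2))/((-3*7)))*108 + 48 = (19*(-1/18) + ((3 + 4*(-1/5))/1)/(-21))*108 + 48 = (-19/18 + (1*(3 - 4/5))*(-1/21))*108 + 48 = (-19/18 + (1*(11/5))*(-1/21))*108 + 48 = (-19/18 + (11/5)*(-1/21))*108 + 48 = (-19/18 - 11/105)*108 + 48 = -731/630*108 + 48 = -4386/35 + 48 = -2706/35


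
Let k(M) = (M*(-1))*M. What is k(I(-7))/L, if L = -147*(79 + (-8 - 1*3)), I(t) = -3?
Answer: 3/3332 ≈ 0.00090036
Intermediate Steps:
k(M) = -M**2 (k(M) = (-M)*M = -M**2)
L = -9996 (L = -147*(79 + (-8 - 3)) = -147*(79 - 11) = -147*68 = -9996)
k(I(-7))/L = -1*(-3)**2/(-9996) = -1*9*(-1/9996) = -9*(-1/9996) = 3/3332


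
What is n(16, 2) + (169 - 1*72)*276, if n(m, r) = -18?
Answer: 26754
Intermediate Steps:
n(16, 2) + (169 - 1*72)*276 = -18 + (169 - 1*72)*276 = -18 + (169 - 72)*276 = -18 + 97*276 = -18 + 26772 = 26754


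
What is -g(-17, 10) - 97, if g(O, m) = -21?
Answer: -76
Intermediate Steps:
-g(-17, 10) - 97 = -1*(-21) - 97 = 21 - 97 = -76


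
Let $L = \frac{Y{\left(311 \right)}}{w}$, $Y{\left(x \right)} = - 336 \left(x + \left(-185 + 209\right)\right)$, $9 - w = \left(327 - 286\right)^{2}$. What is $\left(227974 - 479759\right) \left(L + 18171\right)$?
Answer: $- \frac{959756329065}{209} \approx -4.5921 \cdot 10^{9}$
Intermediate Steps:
$w = -1672$ ($w = 9 - \left(327 - 286\right)^{2} = 9 - 41^{2} = 9 - 1681 = -1672$)
$Y{\left(x \right)} = -8064 - 336 x$ ($Y{\left(x \right)} = - 336 \left(x + 24\right) = - 336 \left(24 + x\right) = -8064 - 336 x$)
$L = \frac{14070}{209}$ ($L = \frac{-8064 - 104496}{-1672} = \left(-8064 - 104496\right) \left(- \frac{1}{1672}\right) = \left(-112560\right) \left(- \frac{1}{1672}\right) = \frac{14070}{209} \approx 67.321$)
$\left(227974 - 479759\right) \left(L + 18171\right) = \left(227974 - 479759\right) \left(\frac{14070}{209} + 18171\right) = \left(-251785\right) \frac{3811809}{209} = - \frac{959756329065}{209}$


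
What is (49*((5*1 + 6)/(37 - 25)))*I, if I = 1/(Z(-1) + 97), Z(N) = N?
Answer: 539/1152 ≈ 0.46788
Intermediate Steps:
I = 1/96 (I = 1/(-1 + 97) = 1/96 ≈ 0.010417)
(49*((5*1 + 6)/(37 - 25)))*I = (49*((5*1 + 6)/(37 - 25)))*(1/96) = (49*((5 + 6)/12))*(1/96) = (49*(11*(1/12)))*(1/96) = (49*(11/12))*(1/96) = (539/12)*(1/96) = 539/1152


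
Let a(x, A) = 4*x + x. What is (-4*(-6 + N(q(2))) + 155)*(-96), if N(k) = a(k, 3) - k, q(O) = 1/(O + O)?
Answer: -16800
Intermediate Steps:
q(O) = 1/(2*O)
a(x, A) = 5*x
N(k) = 4*k (N(k) = 5*k - k = 4*k)
(-4*(-6 + N(q(2))) + 155)*(-96) = (-4*(-6 + 4*((1/2)/2)) + 155)*(-96) = (-4*(-6 + 4*((1/2)*(1/2))) + 155)*(-96) = (-4*(-6 + 4*(1/4)) + 155)*(-96) = (-4*(-6 + 1) + 155)*(-96) = (-4*(-5) + 155)*(-96) = (20 + 155)*(-96) = 175*(-96) = -16800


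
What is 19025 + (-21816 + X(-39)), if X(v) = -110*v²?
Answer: -170101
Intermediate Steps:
19025 + (-21816 + X(-39)) = 19025 + (-21816 - 110*(-39)²) = 19025 + (-21816 - 110*1521) = 19025 + (-21816 - 167310) = 19025 - 189126 = -170101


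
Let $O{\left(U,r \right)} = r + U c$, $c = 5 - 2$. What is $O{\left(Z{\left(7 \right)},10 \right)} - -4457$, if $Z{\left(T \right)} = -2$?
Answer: $4461$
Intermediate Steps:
$c = 3$ ($c = 5 - 2 = 3$)
$O{\left(U,r \right)} = r + 3 U$ ($O{\left(U,r \right)} = r + U 3 = r + 3 U$)
$O{\left(Z{\left(7 \right)},10 \right)} - -4457 = \left(10 + 3 \left(-2\right)\right) - -4457 = \left(10 - 6\right) + 4457 = 4 + 4457 = 4461$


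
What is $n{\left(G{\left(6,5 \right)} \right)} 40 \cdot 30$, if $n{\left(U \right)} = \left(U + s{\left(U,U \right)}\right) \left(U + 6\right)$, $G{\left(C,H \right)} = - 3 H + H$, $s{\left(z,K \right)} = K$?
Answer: $96000$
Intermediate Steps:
$G{\left(C,H \right)} = - 2 H$
$n{\left(U \right)} = 2 U \left(6 + U\right)$ ($n{\left(U \right)} = \left(U + U\right) \left(U + 6\right) = 2 U \left(6 + U\right)$)
$n{\left(G{\left(6,5 \right)} \right)} 40 \cdot 30 = 2 \left(\left(-2\right) 5\right) \left(6 - 10\right) 40 \cdot 30 = 2 \left(-10\right) \left(6 - 10\right) 40 \cdot 30 = 2 \left(-10\right) \left(-4\right) 40 \cdot 30 = 80 \cdot 40 \cdot 30 = 3200 \cdot 30 = 96000$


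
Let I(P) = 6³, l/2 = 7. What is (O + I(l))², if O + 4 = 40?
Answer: 63504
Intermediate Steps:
O = 36 (O = -4 + 40 = 36)
l = 14 (l = 2*7 = 14)
I(P) = 216
(O + I(l))² = (36 + 216)² = 252² = 63504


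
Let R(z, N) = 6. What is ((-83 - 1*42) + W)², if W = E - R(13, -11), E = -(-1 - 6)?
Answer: 15376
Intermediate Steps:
E = 7 (E = -1*(-7) = 7)
W = 1 (W = 7 - 1*6 = 7 - 6 = 1)
((-83 - 1*42) + W)² = ((-83 - 1*42) + 1)² = ((-83 - 42) + 1)² = (-125 + 1)² = (-124)² = 15376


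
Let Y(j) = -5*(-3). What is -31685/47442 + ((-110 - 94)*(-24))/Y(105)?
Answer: 77266919/237210 ≈ 325.73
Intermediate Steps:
Y(j) = 15
-31685/47442 + ((-110 - 94)*(-24))/Y(105) = -31685/47442 + ((-110 - 94)*(-24))/15 = -31685*1/47442 - 204*(-24)*(1/15) = -31685/47442 + 4896*(1/15) = -31685/47442 + 1632/5 = 77266919/237210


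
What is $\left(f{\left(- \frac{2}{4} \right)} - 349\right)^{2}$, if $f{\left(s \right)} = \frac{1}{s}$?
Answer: $123201$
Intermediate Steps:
$\left(f{\left(- \frac{2}{4} \right)} - 349\right)^{2} = \left(\frac{1}{\left(-2\right) \frac{1}{4}} - 349\right)^{2} = \left(\frac{1}{- \frac{1}{2}} - 349\right)^{2} = \left(-2 - 349\right)^{2} = \left(-351\right)^{2} = 123201$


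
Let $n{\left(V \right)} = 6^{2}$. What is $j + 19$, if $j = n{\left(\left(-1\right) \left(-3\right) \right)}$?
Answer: $55$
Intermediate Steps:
$n{\left(V \right)} = 36$
$j = 36$
$j + 19 = 36 + 19 = 55$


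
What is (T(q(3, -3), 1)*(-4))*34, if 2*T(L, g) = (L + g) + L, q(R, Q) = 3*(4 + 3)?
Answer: -2924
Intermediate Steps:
q(R, Q) = 21 (q(R, Q) = 3*7 = 21)
T(L, g) = L + g/2 (T(L, g) = ((L + g) + L)/2 = (g + 2*L)/2 = L + g/2)
(T(q(3, -3), 1)*(-4))*34 = ((21 + (½)*1)*(-4))*34 = ((21 + ½)*(-4))*34 = ((43/2)*(-4))*34 = -86*34 = -2924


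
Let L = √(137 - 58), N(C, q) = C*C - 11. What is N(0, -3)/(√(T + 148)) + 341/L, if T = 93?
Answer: -11*√241/241 + 341*√79/79 ≈ 37.657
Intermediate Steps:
N(C, q) = -11 + C² (N(C, q) = C² - 11 = -11 + C²)
L = √79 ≈ 8.8882
N(0, -3)/(√(T + 148)) + 341/L = (-11 + 0²)/(√(93 + 148)) + 341/(√79) = (-11 + 0)/(√241) + 341*(√79/79) = -11*√241/241 + 341*√79/79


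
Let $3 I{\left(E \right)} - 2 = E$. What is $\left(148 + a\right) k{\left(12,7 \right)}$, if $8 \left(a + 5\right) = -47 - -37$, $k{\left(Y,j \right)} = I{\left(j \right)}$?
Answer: $\frac{1701}{4} \approx 425.25$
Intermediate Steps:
$I{\left(E \right)} = \frac{2}{3} + \frac{E}{3}$
$k{\left(Y,j \right)} = \frac{2}{3} + \frac{j}{3}$
$a = - \frac{25}{4}$ ($a = -5 + \frac{-47 - -37}{8} = -5 + \frac{-47 + 37}{8} = -5 + \frac{1}{8} \left(-10\right) = -5 - \frac{5}{4} = - \frac{25}{4} \approx -6.25$)
$\left(148 + a\right) k{\left(12,7 \right)} = \left(148 - \frac{25}{4}\right) \left(\frac{2}{3} + \frac{1}{3} \cdot 7\right) = \frac{567 \left(\frac{2}{3} + \frac{7}{3}\right)}{4} = \frac{567}{4} \cdot 3 = \frac{1701}{4}$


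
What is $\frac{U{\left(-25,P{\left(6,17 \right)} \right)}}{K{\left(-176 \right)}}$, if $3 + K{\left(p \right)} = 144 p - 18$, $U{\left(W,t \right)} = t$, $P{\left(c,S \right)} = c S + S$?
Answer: $- \frac{119}{25365} \approx -0.0046915$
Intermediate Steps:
$P{\left(c,S \right)} = S + S c$ ($P{\left(c,S \right)} = S c + S = S + S c$)
$K{\left(p \right)} = -21 + 144 p$ ($K{\left(p \right)} = -3 + \left(144 p - 18\right) = -3 + \left(-18 + 144 p\right) = -21 + 144 p$)
$\frac{U{\left(-25,P{\left(6,17 \right)} \right)}}{K{\left(-176 \right)}} = \frac{17 \left(1 + 6\right)}{-21 + 144 \left(-176\right)} = \frac{17 \cdot 7}{-21 - 25344} = \frac{119}{-25365} = 119 \left(- \frac{1}{25365}\right) = - \frac{119}{25365}$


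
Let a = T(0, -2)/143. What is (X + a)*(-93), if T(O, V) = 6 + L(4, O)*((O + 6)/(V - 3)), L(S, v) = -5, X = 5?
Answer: -67611/143 ≈ -472.80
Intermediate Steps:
T(O, V) = 6 - 5*(6 + O)/(-3 + V) (T(O, V) = 6 - 5*(O + 6)/(V - 3) = 6 - 5*(6 + O)/(-3 + V))
a = 12/143 (a = ((-48 - 5*0 + 6*(-2))/(-3 - 2))/143 = ((-48 + 0 - 12)/(-5))*(1/143) = -⅕*(-60)*(1/143) = 12*(1/143) = 12/143 ≈ 0.083916)
(X + a)*(-93) = (5 + 12/143)*(-93) = (727/143)*(-93) = -67611/143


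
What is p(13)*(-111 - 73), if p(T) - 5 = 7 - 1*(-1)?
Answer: -2392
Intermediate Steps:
p(T) = 13 (p(T) = 5 + (7 - 1*(-1)) = 5 + (7 + 1) = 5 + 8 = 13)
p(13)*(-111 - 73) = 13*(-111 - 73) = 13*(-184) = -2392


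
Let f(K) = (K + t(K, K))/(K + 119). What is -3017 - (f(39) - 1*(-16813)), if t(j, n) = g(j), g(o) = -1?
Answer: -1566589/79 ≈ -19830.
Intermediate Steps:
t(j, n) = -1
f(K) = (-1 + K)/(119 + K) (f(K) = (K - 1)/(K + 119) = (-1 + K)/(119 + K))
-3017 - (f(39) - 1*(-16813)) = -3017 - ((-1 + 39)/(119 + 39) - 1*(-16813)) = -3017 - (38/158 + 16813) = -3017 - ((1/158)*38 + 16813) = -3017 - (19/79 + 16813) = -3017 - 1*1328246/79 = -3017 - 1328246/79 = -1566589/79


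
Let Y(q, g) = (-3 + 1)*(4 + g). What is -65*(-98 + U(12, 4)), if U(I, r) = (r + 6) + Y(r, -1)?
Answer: 6110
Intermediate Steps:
Y(q, g) = -8 - 2*g (Y(q, g) = -2*(4 + g) = -8 - 2*g)
U(I, r) = r (U(I, r) = (r + 6) + (-8 - 2*(-1)) = (6 + r) + (-8 + 2) = (6 + r) - 6 = r)
-65*(-98 + U(12, 4)) = -65*(-98 + 4) = -65*(-94) = 6110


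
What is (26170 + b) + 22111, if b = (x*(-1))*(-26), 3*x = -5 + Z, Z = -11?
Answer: 144427/3 ≈ 48142.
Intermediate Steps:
x = -16/3 (x = (-5 - 11)/3 = (1/3)*(-16) = -16/3 ≈ -5.3333)
b = -416/3 (b = -16/3*(-1)*(-26) = (16/3)*(-26) = -416/3 ≈ -138.67)
(26170 + b) + 22111 = (26170 - 416/3) + 22111 = 78094/3 + 22111 = 144427/3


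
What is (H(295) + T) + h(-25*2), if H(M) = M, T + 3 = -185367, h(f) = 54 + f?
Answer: -185071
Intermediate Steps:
T = -185370 (T = -3 - 185367 = -185370)
(H(295) + T) + h(-25*2) = (295 - 185370) + (54 - 25*2) = -185075 + (54 - 50) = -185075 + 4 = -185071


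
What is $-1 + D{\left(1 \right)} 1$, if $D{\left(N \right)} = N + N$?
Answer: $1$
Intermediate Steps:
$D{\left(N \right)} = 2 N$
$-1 + D{\left(1 \right)} 1 = -1 + 2 \cdot 1 \cdot 1 = -1 + 2 \cdot 1 = -1 + 2 = 1$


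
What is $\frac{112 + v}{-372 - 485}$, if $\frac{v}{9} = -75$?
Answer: $\frac{563}{857} \approx 0.65694$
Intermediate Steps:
$v = -675$ ($v = 9 \left(-75\right) = -675$)
$\frac{112 + v}{-372 - 485} = \frac{112 - 675}{-372 - 485} = - \frac{563}{-857} = \left(-563\right) \left(- \frac{1}{857}\right) = \frac{563}{857}$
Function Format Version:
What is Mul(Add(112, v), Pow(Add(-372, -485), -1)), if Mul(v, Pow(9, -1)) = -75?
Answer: Rational(563, 857) ≈ 0.65694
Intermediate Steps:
v = -675 (v = Mul(9, -75) = -675)
Mul(Add(112, v), Pow(Add(-372, -485), -1)) = Mul(Add(112, -675), Pow(Add(-372, -485), -1)) = Mul(-563, Pow(-857, -1)) = Mul(-563, Rational(-1, 857)) = Rational(563, 857)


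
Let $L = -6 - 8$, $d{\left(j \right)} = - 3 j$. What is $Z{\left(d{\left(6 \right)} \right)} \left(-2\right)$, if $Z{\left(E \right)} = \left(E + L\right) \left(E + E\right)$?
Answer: $-2304$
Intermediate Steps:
$L = -14$ ($L = -6 - 8 = -14$)
$Z{\left(E \right)} = 2 E \left(-14 + E\right)$ ($Z{\left(E \right)} = \left(E - 14\right) \left(E + E\right) = \left(-14 + E\right) 2 E = 2 E \left(-14 + E\right)$)
$Z{\left(d{\left(6 \right)} \right)} \left(-2\right) = 2 \left(\left(-3\right) 6\right) \left(-14 - 18\right) \left(-2\right) = 2 \left(-18\right) \left(-14 - 18\right) \left(-2\right) = 2 \left(-18\right) \left(-32\right) \left(-2\right) = 1152 \left(-2\right) = -2304$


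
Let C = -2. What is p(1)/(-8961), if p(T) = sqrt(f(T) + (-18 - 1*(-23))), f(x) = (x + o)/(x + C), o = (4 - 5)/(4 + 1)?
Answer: -sqrt(105)/44805 ≈ -0.00022870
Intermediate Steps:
o = -1/5 ≈ -0.20000
f(x) = (-1/5 + x)/(-2 + x) (f(x) = (x - 1/5)/(x - 2) = (-1/5 + x)/(-2 + x))
p(T) = sqrt(5 + (-1/5 + T)/(-2 + T)) (p(T) = sqrt((-1/5 + T)/(-2 + T) + (-18 - 1*(-23))) = sqrt((-1/5 + T)/(-2 + T) + (-18 + 23)) = sqrt((-1/5 + T)/(-2 + T) + 5) = sqrt(5 + (-1/5 + T)/(-2 + T)))
p(1)/(-8961) = (sqrt(15)*sqrt((-17 + 10*1)/(-2 + 1))/5)/(-8961) = (sqrt(15)*sqrt((-17 + 10)/(-1))/5)*(-1/8961) = (sqrt(15)*sqrt(-1*(-7))/5)*(-1/8961) = (sqrt(15)*sqrt(7)/5)*(-1/8961) = (sqrt(105)/5)*(-1/8961) = -sqrt(105)/44805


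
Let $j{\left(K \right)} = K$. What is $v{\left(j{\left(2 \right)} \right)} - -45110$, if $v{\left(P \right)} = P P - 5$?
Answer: $45109$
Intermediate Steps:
$v{\left(P \right)} = -5 + P^{2}$ ($v{\left(P \right)} = P^{2} - 5 = -5 + P^{2}$)
$v{\left(j{\left(2 \right)} \right)} - -45110 = \left(-5 + 2^{2}\right) - -45110 = \left(-5 + 4\right) + 45110 = -1 + 45110 = 45109$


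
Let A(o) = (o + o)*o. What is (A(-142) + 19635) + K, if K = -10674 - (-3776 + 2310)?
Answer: 50755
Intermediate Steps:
A(o) = 2*o**2 (A(o) = (2*o)*o = 2*o**2)
K = -9208 (K = -10674 - 1*(-1466) = -10674 + 1466 = -9208)
(A(-142) + 19635) + K = (2*(-142)**2 + 19635) - 9208 = (2*20164 + 19635) - 9208 = (40328 + 19635) - 9208 = 59963 - 9208 = 50755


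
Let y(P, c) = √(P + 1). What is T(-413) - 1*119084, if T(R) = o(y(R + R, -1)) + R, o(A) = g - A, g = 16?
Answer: -119481 - 5*I*√33 ≈ -1.1948e+5 - 28.723*I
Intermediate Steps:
y(P, c) = √(1 + P)
o(A) = 16 - A
T(R) = 16 + R - √(1 + 2*R) (T(R) = (16 - √(1 + (R + R))) + R = (16 - √(1 + 2*R)) + R = 16 + R - √(1 + 2*R))
T(-413) - 1*119084 = (16 - 413 - √(1 + 2*(-413))) - 1*119084 = (16 - 413 - √(1 - 826)) - 119084 = (16 - 413 - √(-825)) - 119084 = (16 - 413 - 5*I*√33) - 119084 = (-397 - 5*I*√33) - 119084 = -119481 - 5*I*√33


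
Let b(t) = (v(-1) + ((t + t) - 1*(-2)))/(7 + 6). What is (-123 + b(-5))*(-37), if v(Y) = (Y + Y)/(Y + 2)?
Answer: 59533/13 ≈ 4579.5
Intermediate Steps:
v(Y) = 2*Y/(2 + Y) (v(Y) = (2*Y)/(2 + Y) = 2*Y/(2 + Y))
b(t) = 2*t/13 (b(t) = (2*(-1)/(2 - 1) + ((t + t) - 1*(-2)))/(7 + 6) = (2*(-1)/1 + (2*t + 2))/13 = (2*(-1)*1 + (2 + 2*t))*(1/13) = (-2 + (2 + 2*t))*(1/13) = (2*t)*(1/13) = 2*t/13)
(-123 + b(-5))*(-37) = (-123 + (2/13)*(-5))*(-37) = (-123 - 10/13)*(-37) = -1609/13*(-37) = 59533/13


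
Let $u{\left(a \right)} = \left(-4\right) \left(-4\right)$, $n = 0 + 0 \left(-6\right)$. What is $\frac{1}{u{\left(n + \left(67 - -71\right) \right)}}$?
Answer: $\frac{1}{16} \approx 0.0625$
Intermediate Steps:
$n = 0$ ($n = 0 + 0 = 0$)
$u{\left(a \right)} = 16$
$\frac{1}{u{\left(n + \left(67 - -71\right) \right)}} = \frac{1}{16}$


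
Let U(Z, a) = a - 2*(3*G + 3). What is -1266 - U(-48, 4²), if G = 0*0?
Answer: -1276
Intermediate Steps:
G = 0
U(Z, a) = -6 + a (U(Z, a) = a - 2*(3*0 + 3) = a - 2*(0 + 3) = a - 2*3 = a - 6 = -6 + a)
-1266 - U(-48, 4²) = -1266 - (-6 + 4²) = -1266 - (-6 + 16) = -1266 - 1*10 = -1266 - 10 = -1276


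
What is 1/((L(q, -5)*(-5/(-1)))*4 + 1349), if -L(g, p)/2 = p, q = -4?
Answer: 1/1549 ≈ 0.00064558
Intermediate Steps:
L(g, p) = -2*p
1/((L(q, -5)*(-5/(-1)))*4 + 1349) = 1/(((-2*(-5))*(-5/(-1)))*4 + 1349) = 1/((10*(-5*(-1)))*4 + 1349) = 1/((10*5)*4 + 1349) = 1/(50*4 + 1349) = 1/(200 + 1349) = 1/1549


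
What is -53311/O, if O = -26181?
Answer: 53311/26181 ≈ 2.0362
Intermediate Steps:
-53311/O = -53311/(-26181) = -53311*(-1/26181) = 53311/26181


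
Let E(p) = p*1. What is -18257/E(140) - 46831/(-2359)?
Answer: -5215989/47180 ≈ -110.56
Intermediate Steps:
E(p) = p
-18257/E(140) - 46831/(-2359) = -18257/140 - 46831/(-2359) = -18257*1/140 - 46831*(-1/2359) = -18257/140 + 46831/2359 = -5215989/47180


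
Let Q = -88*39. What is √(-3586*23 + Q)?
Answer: 11*I*√710 ≈ 293.1*I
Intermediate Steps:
Q = -3432
√(-3586*23 + Q) = √(-3586*23 - 3432) = √(-82478 - 3432) = √(-85910) = 11*I*√710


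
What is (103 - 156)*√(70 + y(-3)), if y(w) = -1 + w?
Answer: -53*√66 ≈ -430.57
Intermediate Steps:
(103 - 156)*√(70 + y(-3)) = (103 - 156)*√(70 + (-1 - 3)) = -53*√(70 - 4) = -53*√66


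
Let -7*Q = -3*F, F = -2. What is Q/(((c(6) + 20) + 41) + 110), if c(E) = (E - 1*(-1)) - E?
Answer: -3/602 ≈ -0.0049834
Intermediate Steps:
c(E) = 1 (c(E) = (E + 1) - E = (1 + E) - E = 1)
Q = -6/7 (Q = -(-3)*(-2)/7 = -⅐*6 = -6/7 ≈ -0.85714)
Q/(((c(6) + 20) + 41) + 110) = -6/(7*(((1 + 20) + 41) + 110)) = -6/(7*((21 + 41) + 110)) = -6/(7*(62 + 110)) = -6/7/172 = -6/7*1/172 = -3/602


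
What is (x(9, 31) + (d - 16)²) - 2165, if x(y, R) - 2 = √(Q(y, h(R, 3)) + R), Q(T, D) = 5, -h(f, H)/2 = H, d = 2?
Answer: -1961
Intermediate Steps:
h(f, H) = -2*H
x(y, R) = 2 + √(5 + R)
(x(9, 31) + (d - 16)²) - 2165 = ((2 + √(5 + 31)) + (2 - 16)²) - 2165 = ((2 + √36) + (-14)²) - 2165 = ((2 + 6) + 196) - 2165 = (8 + 196) - 2165 = 204 - 2165 = -1961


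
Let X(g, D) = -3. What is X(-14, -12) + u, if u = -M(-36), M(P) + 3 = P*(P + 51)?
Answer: 540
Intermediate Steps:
M(P) = -3 + P*(51 + P) (M(P) = -3 + P*(P + 51) = -3 + P*(51 + P))
u = 543 (u = -(-3 + (-36)² + 51*(-36)) = -(-3 + 1296 - 1836) = -1*(-543) = 543)
X(-14, -12) + u = -3 + 543 = 540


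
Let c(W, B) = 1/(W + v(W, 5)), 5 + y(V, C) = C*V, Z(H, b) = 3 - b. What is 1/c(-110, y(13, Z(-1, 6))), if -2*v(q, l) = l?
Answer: -225/2 ≈ -112.50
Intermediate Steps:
v(q, l) = -l/2
y(V, C) = -5 + C*V
c(W, B) = 1/(-5/2 + W) (c(W, B) = 1/(W - ½*5) = 1/(W - 5/2) = 1/(-5/2 + W))
1/c(-110, y(13, Z(-1, 6))) = 1/(2/(-5 + 2*(-110))) = 1/(2/(-5 - 220)) = 1/(2/(-225)) = 1/(2*(-1/225)) = 1/(-2/225) = -225/2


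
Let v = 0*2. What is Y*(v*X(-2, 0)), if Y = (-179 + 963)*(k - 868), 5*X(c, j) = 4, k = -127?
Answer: 0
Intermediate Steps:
X(c, j) = 4/5 (X(c, j) = (1/5)*4 = 4/5)
v = 0
Y = -780080 (Y = (-179 + 963)*(-127 - 868) = 784*(-995) = -780080)
Y*(v*X(-2, 0)) = -0*4/5 = -780080*0 = 0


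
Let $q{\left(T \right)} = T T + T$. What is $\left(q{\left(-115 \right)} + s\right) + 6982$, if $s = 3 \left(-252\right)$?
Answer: $19336$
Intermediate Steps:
$q{\left(T \right)} = T + T^{2}$ ($q{\left(T \right)} = T^{2} + T = T + T^{2}$)
$s = -756$
$\left(q{\left(-115 \right)} + s\right) + 6982 = \left(- 115 \left(1 - 115\right) - 756\right) + 6982 = \left(\left(-115\right) \left(-114\right) - 756\right) + 6982 = \left(13110 - 756\right) + 6982 = 12354 + 6982 = 19336$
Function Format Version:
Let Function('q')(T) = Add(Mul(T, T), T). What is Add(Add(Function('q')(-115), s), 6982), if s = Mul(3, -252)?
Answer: 19336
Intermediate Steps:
Function('q')(T) = Add(T, Pow(T, 2)) (Function('q')(T) = Add(Pow(T, 2), T) = Add(T, Pow(T, 2)))
s = -756
Add(Add(Function('q')(-115), s), 6982) = Add(Add(Mul(-115, Add(1, -115)), -756), 6982) = Add(Add(Mul(-115, -114), -756), 6982) = Add(Add(13110, -756), 6982) = Add(12354, 6982) = 19336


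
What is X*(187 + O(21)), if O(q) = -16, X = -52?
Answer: -8892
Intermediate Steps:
X*(187 + O(21)) = -52*(187 - 16) = -52*171 = -8892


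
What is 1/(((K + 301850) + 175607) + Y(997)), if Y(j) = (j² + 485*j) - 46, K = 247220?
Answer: 1/2202185 ≈ 4.5409e-7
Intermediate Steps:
Y(j) = -46 + j² + 485*j
1/(((K + 301850) + 175607) + Y(997)) = 1/(((247220 + 301850) + 175607) + (-46 + 997² + 485*997)) = 1/((549070 + 175607) + (-46 + 994009 + 483545)) = 1/(724677 + 1477508) = 1/2202185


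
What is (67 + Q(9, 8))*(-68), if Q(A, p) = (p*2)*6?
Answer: -11084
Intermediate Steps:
Q(A, p) = 12*p (Q(A, p) = (2*p)*6 = 12*p)
(67 + Q(9, 8))*(-68) = (67 + 12*8)*(-68) = (67 + 96)*(-68) = 163*(-68) = -11084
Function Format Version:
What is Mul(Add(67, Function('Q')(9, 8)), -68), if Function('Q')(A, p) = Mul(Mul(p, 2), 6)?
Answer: -11084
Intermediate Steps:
Function('Q')(A, p) = Mul(12, p) (Function('Q')(A, p) = Mul(Mul(2, p), 6) = Mul(12, p))
Mul(Add(67, Function('Q')(9, 8)), -68) = Mul(Add(67, Mul(12, 8)), -68) = Mul(Add(67, 96), -68) = Mul(163, -68) = -11084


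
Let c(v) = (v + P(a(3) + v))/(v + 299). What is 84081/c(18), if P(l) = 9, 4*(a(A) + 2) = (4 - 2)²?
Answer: 8884559/9 ≈ 9.8717e+5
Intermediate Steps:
a(A) = -1 (a(A) = -2 + (4 - 2)²/4 = -2 + (¼)*2² = -2 + (¼)*4 = -2 + 1 = -1)
c(v) = (9 + v)/(299 + v) (c(v) = (v + 9)/(v + 299) = (9 + v)/(299 + v))
84081/c(18) = 84081/(((9 + 18)/(299 + 18))) = 84081/((27/317)) = 84081/(((1/317)*27)) = 84081/(27/317) = 84081*(317/27) = 8884559/9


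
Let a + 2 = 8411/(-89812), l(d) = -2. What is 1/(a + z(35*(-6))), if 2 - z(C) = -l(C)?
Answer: -89812/188035 ≈ -0.47763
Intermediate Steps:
a = -188035/89812 (a = -2 + 8411/(-89812) = -2 + 8411*(-1/89812) = -2 - 8411/89812 = -188035/89812 ≈ -2.0937)
z(C) = 0 (z(C) = 2 - (-1)*(-2) = 2 - 1*2 = 2 - 2 = 0)
1/(a + z(35*(-6))) = 1/(-188035/89812 + 0) = 1/(-188035/89812) = -89812/188035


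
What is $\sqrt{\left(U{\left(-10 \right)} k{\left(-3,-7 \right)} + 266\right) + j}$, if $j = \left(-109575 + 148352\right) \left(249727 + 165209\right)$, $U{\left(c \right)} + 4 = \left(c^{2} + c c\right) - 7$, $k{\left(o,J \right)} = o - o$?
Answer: $\sqrt{16089973538} \approx 1.2685 \cdot 10^{5}$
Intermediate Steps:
$k{\left(o,J \right)} = 0$
$U{\left(c \right)} = -11 + 2 c^{2}$ ($U{\left(c \right)} = -4 - \left(7 - c^{2} - c c\right) = -4 + \left(\left(c^{2} + c^{2}\right) - 7\right) = -4 + \left(2 c^{2} - 7\right) = -4 + \left(-7 + 2 c^{2}\right) = -11 + 2 c^{2}$)
$j = 16089973272$ ($j = 38777 \cdot 414936 = 16089973272$)
$\sqrt{\left(U{\left(-10 \right)} k{\left(-3,-7 \right)} + 266\right) + j} = \sqrt{\left(\left(-11 + 2 \left(-10\right)^{2}\right) 0 + 266\right) + 16089973272} = \sqrt{\left(\left(-11 + 2 \cdot 100\right) 0 + 266\right) + 16089973272} = \sqrt{\left(\left(-11 + 200\right) 0 + 266\right) + 16089973272} = \sqrt{\left(189 \cdot 0 + 266\right) + 16089973272} = \sqrt{\left(0 + 266\right) + 16089973272} = \sqrt{266 + 16089973272} = \sqrt{16089973538}$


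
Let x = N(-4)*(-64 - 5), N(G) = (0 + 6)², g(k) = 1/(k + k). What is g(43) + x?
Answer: -213623/86 ≈ -2484.0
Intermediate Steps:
g(k) = 1/(2*k)
N(G) = 36 (N(G) = 6² = 36)
x = -2484 (x = 36*(-64 - 5) = 36*(-69) = -2484)
g(43) + x = (½)/43 - 2484 = (½)*(1/43) - 2484 = 1/86 - 2484 = -213623/86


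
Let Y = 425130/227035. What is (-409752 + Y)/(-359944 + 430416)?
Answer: -9302762019/1599961052 ≈ -5.8144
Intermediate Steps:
Y = 85026/45407 (Y = 425130*(1/227035) = 85026/45407 ≈ 1.8725)
(-409752 + Y)/(-359944 + 430416) = (-409752 + 85026/45407)/(-359944 + 430416) = -18605524038/45407/70472 = -18605524038/45407*1/70472 = -9302762019/1599961052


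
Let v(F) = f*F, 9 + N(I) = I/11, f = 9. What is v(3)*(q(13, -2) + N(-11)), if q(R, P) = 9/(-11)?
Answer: -3213/11 ≈ -292.09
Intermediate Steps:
q(R, P) = -9/11 (q(R, P) = 9*(-1/11) = -9/11)
N(I) = -9 + I/11
v(F) = 9*F
v(3)*(q(13, -2) + N(-11)) = (9*3)*(-9/11 + (-9 + (1/11)*(-11))) = 27*(-9/11 + (-9 - 1)) = 27*(-9/11 - 10) = 27*(-119/11) = -3213/11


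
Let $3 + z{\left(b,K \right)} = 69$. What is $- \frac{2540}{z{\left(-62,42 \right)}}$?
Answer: $- \frac{1270}{33} \approx -38.485$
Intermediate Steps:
$z{\left(b,K \right)} = 66$ ($z{\left(b,K \right)} = -3 + 69 = 66$)
$- \frac{2540}{z{\left(-62,42 \right)}} = - \frac{2540}{66} = \left(-2540\right) \frac{1}{66} = - \frac{1270}{33}$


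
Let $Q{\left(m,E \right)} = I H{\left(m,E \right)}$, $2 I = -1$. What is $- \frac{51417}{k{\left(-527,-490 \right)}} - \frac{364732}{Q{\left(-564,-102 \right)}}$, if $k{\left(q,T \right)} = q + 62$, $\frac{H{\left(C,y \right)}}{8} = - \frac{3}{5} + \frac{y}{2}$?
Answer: $- \frac{66244963}{39990} \approx -1656.5$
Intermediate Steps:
$H{\left(C,y \right)} = - \frac{24}{5} + 4 y$ ($H{\left(C,y \right)} = 8 \left(- \frac{3}{5} + \frac{y}{2}\right) = - \frac{24}{5} + 4 y$)
$I = - \frac{1}{2}$ ($I = \frac{1}{2} \left(-1\right) = - \frac{1}{2} \approx -0.5$)
$Q{\left(m,E \right)} = \frac{12}{5} - 2 E$ ($Q{\left(m,E \right)} = - \frac{- \frac{24}{5} + 4 E}{2} = \frac{12}{5} - 2 E$)
$k{\left(q,T \right)} = 62 + q$
$- \frac{51417}{k{\left(-527,-490 \right)}} - \frac{364732}{Q{\left(-564,-102 \right)}} = - \frac{51417}{62 - 527} - \frac{364732}{\frac{12}{5} - -204} = - \frac{51417}{-465} - \frac{364732}{\frac{12}{5} + 204} = \left(-51417\right) \left(- \frac{1}{465}\right) - \frac{364732}{\frac{1032}{5}} = \frac{17139}{155} - \frac{455915}{258} = - \frac{66244963}{39990}$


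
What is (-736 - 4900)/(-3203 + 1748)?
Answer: 5636/1455 ≈ 3.8735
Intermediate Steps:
(-736 - 4900)/(-3203 + 1748) = -5636/(-1455) = -5636*(-1/1455) = 5636/1455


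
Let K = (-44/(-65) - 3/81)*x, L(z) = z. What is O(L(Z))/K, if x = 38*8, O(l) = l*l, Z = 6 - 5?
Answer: 1755/341392 ≈ 0.0051407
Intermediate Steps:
Z = 1
O(l) = l²
x = 304
K = 341392/1755 (K = (-44/(-65) - 3/81)*304 = (-44*(-1/65) - 3*1/81)*304 = (44/65 - 1/27)*304 = (1123/1755)*304 = 341392/1755 ≈ 194.53)
O(L(Z))/K = 1²/(341392/1755) = 1*(1755/341392) = 1755/341392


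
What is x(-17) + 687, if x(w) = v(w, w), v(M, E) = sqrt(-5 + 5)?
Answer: 687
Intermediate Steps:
v(M, E) = 0 (v(M, E) = sqrt(0) = 0)
x(w) = 0
x(-17) + 687 = 0 + 687 = 687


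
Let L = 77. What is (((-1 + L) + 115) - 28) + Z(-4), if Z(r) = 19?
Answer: 182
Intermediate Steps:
(((-1 + L) + 115) - 28) + Z(-4) = (((-1 + 77) + 115) - 28) + 19 = ((76 + 115) - 28) + 19 = (191 - 28) + 19 = 163 + 19 = 182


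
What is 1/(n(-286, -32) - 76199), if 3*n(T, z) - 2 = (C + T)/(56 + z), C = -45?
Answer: -72/5486611 ≈ -1.3123e-5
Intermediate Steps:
n(T, z) = ⅔ + (-45 + T)/(3*(56 + z)) (n(T, z) = ⅔ + ((-45 + T)/(56 + z))/3 = ⅔ + (-45 + T)/(3*(56 + z)))
1/(n(-286, -32) - 76199) = 1/((67 - 286 + 2*(-32))/(3*(56 - 32)) - 76199) = 1/((⅓)*(67 - 286 - 64)/24 - 76199) = 1/((⅓)*(1/24)*(-283) - 76199) = 1/(-283/72 - 76199) = 1/(-5486611/72) = -72/5486611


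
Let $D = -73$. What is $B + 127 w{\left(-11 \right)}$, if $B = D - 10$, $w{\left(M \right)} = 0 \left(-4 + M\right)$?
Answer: $-83$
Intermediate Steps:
$w{\left(M \right)} = 0$
$B = -83$ ($B = -73 - 10 = -83$)
$B + 127 w{\left(-11 \right)} = -83 + 127 \cdot 0 = -83 + 0 = -83$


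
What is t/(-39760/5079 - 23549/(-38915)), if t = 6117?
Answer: -1209020676345/1427655029 ≈ -846.86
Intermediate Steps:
t/(-39760/5079 - 23549/(-38915)) = 6117/(-39760/5079 - 23549/(-38915)) = 6117/(-39760*1/5079 - 23549*(-1/38915)) = 6117/(-39760/5079 + 23549/38915) = 6117/(-1427655029/197649285) = 6117*(-197649285/1427655029) = -1209020676345/1427655029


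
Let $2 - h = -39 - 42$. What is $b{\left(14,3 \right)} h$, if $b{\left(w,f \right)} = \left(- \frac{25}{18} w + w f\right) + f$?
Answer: $\frac{19090}{9} \approx 2121.1$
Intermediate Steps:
$b{\left(w,f \right)} = f - \frac{25 w}{18} + f w$ ($b{\left(w,f \right)} = \left(\left(-25\right) \frac{1}{18} w + f w\right) + f = \left(- \frac{25 w}{18} + f w\right) + f = f - \frac{25 w}{18} + f w$)
$h = 83$ ($h = 2 - \left(-39 - 42\right) = 2 - -81 = 2 + 81 = 83$)
$b{\left(14,3 \right)} h = \left(3 - \frac{175}{9} + 3 \cdot 14\right) 83 = \left(3 - \frac{175}{9} + 42\right) 83 = \frac{230}{9} \cdot 83 = \frac{19090}{9}$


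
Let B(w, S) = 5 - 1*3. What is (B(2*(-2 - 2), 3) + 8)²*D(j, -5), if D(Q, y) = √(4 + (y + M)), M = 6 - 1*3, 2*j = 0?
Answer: 100*√2 ≈ 141.42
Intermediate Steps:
B(w, S) = 2 (B(w, S) = 5 - 3 = 2)
j = 0 (j = (½)*0 = 0)
M = 3 (M = 6 - 3 = 3)
D(Q, y) = √(7 + y) (D(Q, y) = √(4 + (y + 3)) = √(4 + (3 + y)) = √(7 + y))
(B(2*(-2 - 2), 3) + 8)²*D(j, -5) = (2 + 8)²*√(7 - 5) = 10²*√2 = 100*√2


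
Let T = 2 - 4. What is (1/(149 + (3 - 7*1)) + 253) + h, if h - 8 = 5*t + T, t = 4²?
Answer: 49156/145 ≈ 339.01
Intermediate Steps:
t = 16
T = -2
h = 86 (h = 8 + (5*16 - 2) = 8 + (80 - 2) = 8 + 78 = 86)
(1/(149 + (3 - 7*1)) + 253) + h = (1/(149 + (3 - 7*1)) + 253) + 86 = (1/(149 + (3 - 7)) + 253) + 86 = (1/(149 - 4) + 253) + 86 = (1/145 + 253) + 86 = 36686/145 + 86 = 49156/145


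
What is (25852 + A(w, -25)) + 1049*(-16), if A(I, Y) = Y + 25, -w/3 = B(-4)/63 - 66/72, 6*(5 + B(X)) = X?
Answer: 9068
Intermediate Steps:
B(X) = -5 + X/6
w = 761/252 (w = -3*((-5 + (1/6)*(-4))/63 - 66/72) = -3*((-5 - 2/3)*(1/63) - 66*1/72) = -3*(-17/3*1/63 - 11/12) = -3*(-17/189 - 11/12) = -3*(-761/756) = 761/252 ≈ 3.0198)
A(I, Y) = 25 + Y
(25852 + A(w, -25)) + 1049*(-16) = (25852 + (25 - 25)) + 1049*(-16) = (25852 + 0) - 16784 = 25852 - 16784 = 9068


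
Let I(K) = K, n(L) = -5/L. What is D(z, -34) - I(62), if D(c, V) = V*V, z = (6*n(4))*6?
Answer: 1094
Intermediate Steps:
z = -45 (z = (6*(-5/4))*6 = -15/2*6 = -45)
D(c, V) = V²
D(z, -34) - I(62) = (-34)² - 1*62 = 1156 - 62 = 1094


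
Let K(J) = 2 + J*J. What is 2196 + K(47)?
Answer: 4407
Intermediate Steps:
K(J) = 2 + J²
2196 + K(47) = 2196 + (2 + 47²) = 2196 + (2 + 2209) = 2196 + 2211 = 4407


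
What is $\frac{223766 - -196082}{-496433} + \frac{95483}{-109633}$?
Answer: $- \frac{93430107923}{54425439089} \approx -1.7167$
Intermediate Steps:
$\frac{223766 - -196082}{-496433} + \frac{95483}{-109633} = \left(223766 + 196082\right) \left(- \frac{1}{496433}\right) + 95483 \left(- \frac{1}{109633}\right) = 419848 \left(- \frac{1}{496433}\right) - \frac{95483}{109633} = - \frac{419848}{496433} - \frac{95483}{109633} = - \frac{93430107923}{54425439089}$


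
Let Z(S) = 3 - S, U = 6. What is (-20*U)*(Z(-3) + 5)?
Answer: -1320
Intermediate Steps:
(-20*U)*(Z(-3) + 5) = (-20*6)*((3 - 1*(-3)) + 5) = (-10*12)*((3 + 3) + 5) = -120*(6 + 5) = -120*11 = -1320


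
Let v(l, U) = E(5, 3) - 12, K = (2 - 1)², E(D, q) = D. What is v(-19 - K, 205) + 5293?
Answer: 5286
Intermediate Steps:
K = 1 (K = 1² = 1)
v(l, U) = -7 (v(l, U) = 5 - 12 = -7)
v(-19 - K, 205) + 5293 = -7 + 5293 = 5286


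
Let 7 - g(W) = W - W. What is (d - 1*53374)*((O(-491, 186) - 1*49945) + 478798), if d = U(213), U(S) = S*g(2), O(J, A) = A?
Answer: -22259830437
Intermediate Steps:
g(W) = 7 (g(W) = 7 - (W - W) = 7 - 1*0 = 7 + 0 = 7)
U(S) = 7*S (U(S) = S*7 = 7*S)
d = 1491 (d = 7*213 = 1491)
(d - 1*53374)*((O(-491, 186) - 1*49945) + 478798) = (1491 - 1*53374)*((186 - 1*49945) + 478798) = (1491 - 53374)*((186 - 49945) + 478798) = -51883*(-49759 + 478798) = -51883*429039 = -22259830437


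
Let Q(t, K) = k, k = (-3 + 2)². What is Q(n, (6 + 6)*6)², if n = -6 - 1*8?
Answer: 1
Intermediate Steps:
k = 1 (k = (-1)² = 1)
n = -14 (n = -6 - 8 = -14)
Q(t, K) = 1
Q(n, (6 + 6)*6)² = 1² = 1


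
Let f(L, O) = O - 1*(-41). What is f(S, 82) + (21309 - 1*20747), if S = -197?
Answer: 685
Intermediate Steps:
f(L, O) = 41 + O (f(L, O) = O + 41 = 41 + O)
f(S, 82) + (21309 - 1*20747) = (41 + 82) + (21309 - 1*20747) = 123 + (21309 - 20747) = 123 + 562 = 685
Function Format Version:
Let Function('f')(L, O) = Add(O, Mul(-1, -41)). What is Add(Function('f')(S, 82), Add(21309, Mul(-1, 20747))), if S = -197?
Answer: 685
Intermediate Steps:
Function('f')(L, O) = Add(41, O) (Function('f')(L, O) = Add(O, 41) = Add(41, O))
Add(Function('f')(S, 82), Add(21309, Mul(-1, 20747))) = Add(Add(41, 82), Add(21309, Mul(-1, 20747))) = Add(123, Add(21309, -20747)) = Add(123, 562) = 685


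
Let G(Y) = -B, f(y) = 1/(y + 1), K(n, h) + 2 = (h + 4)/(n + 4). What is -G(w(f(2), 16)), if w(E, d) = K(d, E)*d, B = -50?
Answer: -50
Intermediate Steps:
K(n, h) = -2 + (4 + h)/(4 + n) (K(n, h) = -2 + (h + 4)/(n + 4) = -2 + (4 + h)/(4 + n))
f(y) = 1/(1 + y)
w(E, d) = d*(-4 + E - 2*d)/(4 + d) (w(E, d) = ((-4 + E - 2*d)/(4 + d))*d = d*(-4 + E - 2*d)/(4 + d))
G(Y) = 50 (G(Y) = -1*(-50) = 50)
-G(w(f(2), 16)) = -1*50 = -50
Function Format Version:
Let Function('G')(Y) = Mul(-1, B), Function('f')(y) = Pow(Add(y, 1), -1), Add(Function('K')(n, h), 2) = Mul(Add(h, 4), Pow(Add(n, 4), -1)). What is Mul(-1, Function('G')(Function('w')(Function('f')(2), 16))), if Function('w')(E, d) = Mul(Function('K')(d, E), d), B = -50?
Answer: -50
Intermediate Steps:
Function('K')(n, h) = Add(-2, Mul(Pow(Add(4, n), -1), Add(4, h))) (Function('K')(n, h) = Add(-2, Mul(Add(h, 4), Pow(Add(n, 4), -1))) = Add(-2, Mul(Add(4, h), Pow(Add(4, n), -1))) = Add(-2, Mul(Pow(Add(4, n), -1), Add(4, h))))
Function('f')(y) = Pow(Add(1, y), -1)
Function('w')(E, d) = Mul(d, Pow(Add(4, d), -1), Add(-4, E, Mul(-2, d))) (Function('w')(E, d) = Mul(Mul(Pow(Add(4, d), -1), Add(-4, E, Mul(-2, d))), d) = Mul(d, Pow(Add(4, d), -1), Add(-4, E, Mul(-2, d))))
Function('G')(Y) = 50 (Function('G')(Y) = Mul(-1, -50) = 50)
Mul(-1, Function('G')(Function('w')(Function('f')(2), 16))) = Mul(-1, 50) = -50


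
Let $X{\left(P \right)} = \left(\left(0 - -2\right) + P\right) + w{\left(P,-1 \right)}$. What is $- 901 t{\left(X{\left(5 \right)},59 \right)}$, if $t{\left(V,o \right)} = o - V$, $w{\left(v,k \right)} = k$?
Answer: $-47753$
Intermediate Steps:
$X{\left(P \right)} = 1 + P$ ($X{\left(P \right)} = \left(\left(0 - -2\right) + P\right) - 1 = \left(\left(0 + 2\right) + P\right) - 1 = \left(2 + P\right) - 1 = 1 + P$)
$- 901 t{\left(X{\left(5 \right)},59 \right)} = - 901 \left(59 - \left(1 + 5\right)\right) = - 901 \left(59 - 6\right) = \left(-901\right) 53 = -47753$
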